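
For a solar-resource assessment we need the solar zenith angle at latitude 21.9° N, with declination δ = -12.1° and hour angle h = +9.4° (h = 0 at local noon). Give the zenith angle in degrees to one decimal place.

θ_z = 35.2°

cos θ_z = sin φ sin δ + cos φ cos δ cos h = -0.078185 + 0.895041 = 0.816856.
θ_z = arccos(0.816856) = 35.2°.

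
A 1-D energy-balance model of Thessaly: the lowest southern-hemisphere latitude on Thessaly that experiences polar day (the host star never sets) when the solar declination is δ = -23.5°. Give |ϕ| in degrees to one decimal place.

|ϕ| = 66.5°

Polar day requires cos h₀ = −tan ϕ tan δ ≤ −1, i.e. tan ϕ tan δ ≥ 1.
The boundary is |tan ϕ| · |tan δ| = 1, so |ϕ| = 90° − |δ| = 90° − 23.5° = 66.5° in the southern hemisphere.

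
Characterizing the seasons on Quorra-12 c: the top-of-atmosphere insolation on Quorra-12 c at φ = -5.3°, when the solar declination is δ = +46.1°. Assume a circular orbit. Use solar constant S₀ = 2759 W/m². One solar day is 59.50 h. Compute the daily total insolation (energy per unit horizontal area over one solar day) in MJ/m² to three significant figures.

cos H₀ = −tan(-5.3°) tan(+46.100°) = 0.0964, H₀ = 1.4742 rad.
Bracket: H₀ sin φ sin δ + cos φ cos δ sin H₀ = 1.4742×-0.09237×0.72055 + 0.99572×0.69340×0.99534 = -0.098119 + 0.687215 = 0.589096.
Q̄ = (S₀/π) × [bracket] = (2759/π) × 0.589096 = 517.35 W/m².
Daily total = Q̄ × 59.50 h × 3600 s/h = 517.35 × 59.50 × 3600 / 10⁶ = 110.8 MJ/m².

111 MJ/m²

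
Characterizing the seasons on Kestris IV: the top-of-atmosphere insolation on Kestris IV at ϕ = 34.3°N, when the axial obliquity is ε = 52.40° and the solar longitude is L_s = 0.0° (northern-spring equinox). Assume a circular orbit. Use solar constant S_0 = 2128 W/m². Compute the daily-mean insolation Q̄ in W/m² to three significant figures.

Q̄ ≈ 560 W/m²

Solar declination: sin δ = sin ε · sin L_s = sin 52.40° × sin 0.0° = 0.00000, so δ = +0.000°.
cos h₀ = −tan(+34.3°) tan(+0.000°) = -0.0000, h₀ = 1.5708 rad.
Bracket: h₀ sin ϕ sin δ + cos ϕ cos δ sin h₀ = 1.5708×0.56353×0.00000 + 0.82610×1.00000×1.00000 = 0.000000 + 0.826100 = 0.826100.
Q̄ = (S_0/π) × [bracket] = (2128/π) × 0.826100 = 559.6 W/m².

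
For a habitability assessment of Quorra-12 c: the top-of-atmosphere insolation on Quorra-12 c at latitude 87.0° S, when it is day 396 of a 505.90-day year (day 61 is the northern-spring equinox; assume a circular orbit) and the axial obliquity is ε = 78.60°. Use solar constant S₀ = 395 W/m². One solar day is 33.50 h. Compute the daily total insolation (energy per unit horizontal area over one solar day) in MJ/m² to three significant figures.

39.7 MJ/m²

Solar longitude: λ_s = 360° × (396 − 61)/505.90 = 238.387°.
sin δ = sin 78.60° × sin 238.387° = -0.83481, so δ = -56.596°.
cos H₀ = −tan(-87.0°) tan(-56.596°) = -28.9334 ≤ −1 ⇒ polar day, H₀ = π.
Bracket: H₀ sin φ sin δ + cos φ cos δ sin H₀ = 3.1416×-0.99863×-0.83481 + 0.05234×0.55054×0.00000 = 2.619046 + 0.000000 = 2.619046.
Q̄ = (S₀/π) × [bracket] = (395/π) × 2.619046 = 329.30 W/m².
Daily total = Q̄ × 33.50 h × 3600 s/h = 329.30 × 33.50 × 3600 / 10⁶ = 39.71 MJ/m².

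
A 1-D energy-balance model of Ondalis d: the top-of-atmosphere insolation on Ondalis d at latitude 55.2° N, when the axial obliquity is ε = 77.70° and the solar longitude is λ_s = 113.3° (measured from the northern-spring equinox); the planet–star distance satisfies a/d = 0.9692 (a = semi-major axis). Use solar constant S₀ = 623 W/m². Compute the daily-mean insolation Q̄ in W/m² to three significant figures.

Solar declination: sin δ = sin ε · sin λ_s = sin 77.70° × sin 113.3° = 0.89736, so δ = +63.814°.
cos H₀ = −tan(+55.2°) tan(+63.814°) = -2.9258 ≤ −1 ⇒ polar day, H₀ = π.
Bracket: H₀ sin φ sin δ + cos φ cos δ sin H₀ = 3.1416×0.82115×0.89736 + 0.57071×0.44129×0.00000 = 2.314942 + 0.000000 = 2.314942.
Inverse-square distance factor (a/d)² = 0.9692² = 0.939349.
Q̄ = (S₀/π) × 0.939349 × [bracket] = (623/π) × 0.939349 × 2.314942 = 431.2 W/m².

Q̄ ≈ 431 W/m²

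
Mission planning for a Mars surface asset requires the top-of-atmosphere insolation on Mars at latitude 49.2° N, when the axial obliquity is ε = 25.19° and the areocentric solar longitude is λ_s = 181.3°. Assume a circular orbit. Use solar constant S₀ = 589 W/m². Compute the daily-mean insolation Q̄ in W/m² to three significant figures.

sin δ = sin 25.19° × sin 181.3° = -0.00966, so δ = -0.553°.
cos H₀ = −tan(+49.2°) tan(-0.553°) = 0.0112, H₀ = 1.5596 rad.
Bracket: H₀ sin φ sin δ + cos φ cos δ sin H₀ = 1.5596×0.75700×-0.00966 + 0.65342×0.99995×0.99994 = -0.011405 + 0.653348 = 0.641943.
Q̄ = (S₀/π) × [bracket] = (589/π) × 0.641943 = 120.4 W/m².

Q̄ ≈ 120 W/m²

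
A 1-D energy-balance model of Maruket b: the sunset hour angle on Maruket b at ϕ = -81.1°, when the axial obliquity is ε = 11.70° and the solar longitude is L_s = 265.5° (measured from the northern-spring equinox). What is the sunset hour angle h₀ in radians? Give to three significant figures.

h₀ = 3.14 rad

Solar declination: sin δ = sin ε · sin L_s = sin 11.70° × sin 265.5° = -0.20216, so δ = -11.663°.
Sunrise equation: cos h₀ = −tan ϕ · tan δ = -1.3182 ≤ −1, so the host star never sets (polar day) and h₀ = π.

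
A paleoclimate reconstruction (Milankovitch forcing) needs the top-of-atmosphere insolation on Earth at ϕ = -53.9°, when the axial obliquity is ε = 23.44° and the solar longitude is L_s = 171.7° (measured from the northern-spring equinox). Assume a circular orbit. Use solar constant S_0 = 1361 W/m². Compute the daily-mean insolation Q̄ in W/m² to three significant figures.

Q̄ ≈ 224 W/m²

Solar declination: sin δ = sin ε · sin L_s = sin 23.44° × sin 171.7° = 0.05742, so δ = +3.292°.
cos h₀ = −tan(-53.9°) tan(+3.292°) = 0.0789, h₀ = 1.4918 rad.
Bracket: h₀ sin ϕ sin δ + cos ϕ cos δ sin h₀ = 1.4918×-0.80799×0.05742 + 0.58920×0.99835×0.99688 = -0.069212 + 0.586393 = 0.517181.
Q̄ = (S_0/π) × [bracket] = (1361/π) × 0.517181 = 224.1 W/m².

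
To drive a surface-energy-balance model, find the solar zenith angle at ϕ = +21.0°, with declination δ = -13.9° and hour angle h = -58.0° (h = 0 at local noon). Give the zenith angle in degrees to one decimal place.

θ_z = 66.8°

cos θ_z = sin ϕ sin δ + cos ϕ cos δ cos h = -0.086090 + 0.480235 = 0.394145.
θ_z = arccos(0.394145) = 66.8°.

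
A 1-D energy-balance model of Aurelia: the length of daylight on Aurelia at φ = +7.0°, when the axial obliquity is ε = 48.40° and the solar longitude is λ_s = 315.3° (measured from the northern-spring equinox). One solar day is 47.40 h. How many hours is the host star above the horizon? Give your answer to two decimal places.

Solar declination: sin δ = sin ε · sin λ_s = sin 48.40° × sin 315.3° = -0.52600, so δ = -31.735°.
cos H₀ = −tan φ · tan δ = −tan(+7.0°) × tan(-31.735°) = 0.0759, so H₀ = 1.4948 rad = 85.64°.
Daylight = 2H₀/(2π) × 47.40 h = (1.4948/π) × 47.40 = 22.55 h.

22.55 h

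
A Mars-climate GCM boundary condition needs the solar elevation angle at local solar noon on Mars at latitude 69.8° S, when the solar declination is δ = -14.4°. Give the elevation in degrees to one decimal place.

34.6°

At local noon the hour angle is zero, so the zenith angle equals |φ − δ| = |-69.8° − (-14.400°)| = 55.400°.
Elevation = 90° − 55.400° = 34.6°.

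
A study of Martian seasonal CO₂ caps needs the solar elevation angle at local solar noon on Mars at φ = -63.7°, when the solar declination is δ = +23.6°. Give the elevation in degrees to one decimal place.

At local noon the hour angle is zero, so the zenith angle equals |φ − δ| = |-63.7° − (+23.600°)| = 87.300°.
Elevation = 90° − 87.300° = 2.7°.

2.7°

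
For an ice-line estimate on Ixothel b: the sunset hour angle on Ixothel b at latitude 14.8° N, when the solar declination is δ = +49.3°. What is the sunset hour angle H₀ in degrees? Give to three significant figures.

cos H₀ = −tan φ · tan δ = −tan(+14.8°) × tan(+49.300°) = -0.3072, so H₀ = 1.8830 rad = 107.89°.

H₀ = 108°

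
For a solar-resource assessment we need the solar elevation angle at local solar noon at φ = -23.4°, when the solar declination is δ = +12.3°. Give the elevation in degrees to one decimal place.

54.3°

At local noon the hour angle is zero, so the zenith angle equals |φ − δ| = |-23.4° − (+12.300°)| = 35.700°.
Elevation = 90° − 35.700° = 54.3°.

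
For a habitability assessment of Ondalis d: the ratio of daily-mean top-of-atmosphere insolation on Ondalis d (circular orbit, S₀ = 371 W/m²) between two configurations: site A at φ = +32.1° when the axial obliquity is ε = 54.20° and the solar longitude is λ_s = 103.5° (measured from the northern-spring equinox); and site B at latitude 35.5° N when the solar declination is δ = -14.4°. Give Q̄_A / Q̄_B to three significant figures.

Q̄_A / Q̄_B ≈ 2.36

— Configuration A (φ=+32.1°):
Solar declination: sin δ = sin ε · sin λ_s = sin 54.20° × sin 103.5° = 0.78865, so δ = +52.060°.
cos H₀ = −tan(+32.1°) tan(+52.060°) = -0.8046, H₀ = 2.5059 rad.
Bracket: H₀ sin φ sin δ + cos φ cos δ sin H₀ = 2.5059×0.53140×0.78865 + 0.84712×0.61484×0.59376 = 1.050194 + 0.309256 = 1.359450.
Q̄ = (S₀/π) × [bracket] = (371/π) × 1.359450 = 160.54 W/m².
— Configuration B (φ=+35.5°):
cos H₀ = −tan(+35.5°) tan(-14.400°) = 0.1831, H₀ = 1.3866 rad.
Bracket: H₀ sin φ sin δ + cos φ cos δ sin H₀ = 1.3866×0.58070×-0.24869 + 0.81412×0.96858×0.98309 = -0.200245 + 0.775206 = 0.574961.
Q̄ = (S₀/π) × [bracket] = (371/π) × 0.574961 = 67.899 W/m².
Ratio Q̄_A / Q̄_B = 160.54 / 67.899 = 2.364.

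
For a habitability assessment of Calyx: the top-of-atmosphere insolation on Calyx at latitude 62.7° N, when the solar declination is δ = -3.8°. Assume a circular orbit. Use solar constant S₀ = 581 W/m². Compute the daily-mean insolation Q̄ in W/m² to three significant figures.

Q̄ ≈ 68.2 W/m²

cos H₀ = −tan(+62.7°) tan(-3.800°) = 0.1287, H₀ = 1.4418 rad.
Bracket: H₀ sin φ sin δ + cos φ cos δ sin H₀ = 1.4418×0.88862×-0.06627 + 0.45865×0.99780×0.99169 = -0.084906 + 0.453838 = 0.368932.
Q̄ = (S₀/π) × [bracket] = (581/π) × 0.368932 = 68.23 W/m².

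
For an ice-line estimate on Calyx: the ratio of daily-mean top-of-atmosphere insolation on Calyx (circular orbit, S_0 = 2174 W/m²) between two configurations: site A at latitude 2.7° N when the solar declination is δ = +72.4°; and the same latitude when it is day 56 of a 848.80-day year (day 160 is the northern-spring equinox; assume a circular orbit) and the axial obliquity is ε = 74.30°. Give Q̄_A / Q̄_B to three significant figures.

Q̄_A / Q̄_B ≈ 0.543

— Configuration A (ϕ=+2.7°):
cos h₀ = −tan(+2.7°) tan(+72.400°) = -0.1487, h₀ = 1.7200 rad.
Bracket: h₀ sin ϕ sin δ + cos ϕ cos δ sin h₀ = 1.7200×0.04711×0.95319 + 0.99889×0.30237×0.98889 = 0.077236 + 0.298679 = 0.375915.
Q̄ = (S_0/π) × [bracket] = (2174/π) × 0.375915 = 260.14 W/m².
— Configuration B (ϕ=+2.7°):
Solar longitude: L_s = 360° × (56 − 160)/848.80 = -44.109°, i.e. -44.109° + 360° = 315.891°.
sin δ = sin 74.30° × sin 315.891° = -0.67006, so δ = -42.072°.
cos h₀ = −tan(+2.7°) tan(-42.072°) = 0.0426, h₀ = 1.5282 rad.
Bracket: h₀ sin ϕ sin δ + cos ϕ cos δ sin h₀ = 1.5282×0.04711×-0.67006 + 0.99889×0.74231×0.99909 = -0.048240 + 0.740811 = 0.692571.
Q̄ = (S_0/π) × [bracket] = (2174/π) × 0.692571 = 479.26 W/m².
Ratio Q̄_A / Q̄_B = 260.14 / 479.26 = 0.5428.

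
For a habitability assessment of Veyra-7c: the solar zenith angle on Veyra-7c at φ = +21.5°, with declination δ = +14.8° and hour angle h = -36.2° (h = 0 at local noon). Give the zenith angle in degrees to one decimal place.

θ_z = 35.0°

cos θ_z = sin φ sin δ + cos φ cos δ cos h = 0.093621 + 0.725901 = 0.819522.
θ_z = arccos(0.819522) = 35.0°.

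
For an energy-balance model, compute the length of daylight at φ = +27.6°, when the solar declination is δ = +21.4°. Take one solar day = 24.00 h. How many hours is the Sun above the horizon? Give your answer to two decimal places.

13.58 h

cos H₀ = −tan φ · tan δ = −tan(+27.6°) × tan(+21.400°) = -0.2049, so H₀ = 1.7771 rad = 101.82°.
Daylight = 2H₀/(2π) × 24.00 h = (1.7771/π) × 24.00 = 13.58 h.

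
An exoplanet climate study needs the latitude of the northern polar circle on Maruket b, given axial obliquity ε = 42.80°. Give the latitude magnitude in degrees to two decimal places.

The polar circle is the lowest latitude that experiences at least one full rotation of continuous daylight at the northern-summer solstice; it lies at |φ| = 90° − ε = 90° − 42.80° = 47.20°.

47.20°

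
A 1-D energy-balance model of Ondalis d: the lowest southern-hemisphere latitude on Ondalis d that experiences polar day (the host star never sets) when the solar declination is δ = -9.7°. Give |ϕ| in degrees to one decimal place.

|ϕ| = 80.3°

Polar day requires cos h₀ = −tan ϕ tan δ ≤ −1, i.e. tan ϕ tan δ ≥ 1.
The boundary is |tan ϕ| · |tan δ| = 1, so |ϕ| = 90° − |δ| = 90° − 9.7° = 80.3° in the southern hemisphere.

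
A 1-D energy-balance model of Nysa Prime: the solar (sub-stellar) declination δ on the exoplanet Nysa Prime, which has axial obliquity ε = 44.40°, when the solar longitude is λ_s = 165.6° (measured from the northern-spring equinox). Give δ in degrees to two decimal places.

sin δ = sin ε · sin λ_s = sin 44.40° × sin 165.6° = 0.173999.
δ = arcsin(0.173999) = +10.02°.

δ = +10.02°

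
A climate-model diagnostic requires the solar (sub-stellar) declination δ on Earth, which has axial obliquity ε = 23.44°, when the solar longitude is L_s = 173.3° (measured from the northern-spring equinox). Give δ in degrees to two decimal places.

sin δ = sin ε · sin L_s = sin 23.44° × sin 173.3° = 0.046410.
δ = arcsin(0.046410) = +2.66°.

δ = +2.66°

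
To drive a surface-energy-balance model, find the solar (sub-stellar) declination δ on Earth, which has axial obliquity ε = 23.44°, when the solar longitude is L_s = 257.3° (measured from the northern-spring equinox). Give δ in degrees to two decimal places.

δ = -22.83°

sin δ = sin ε · sin L_s = sin 23.44° × sin 257.3° = -0.388056.
δ = arcsin(-0.388056) = -22.83°.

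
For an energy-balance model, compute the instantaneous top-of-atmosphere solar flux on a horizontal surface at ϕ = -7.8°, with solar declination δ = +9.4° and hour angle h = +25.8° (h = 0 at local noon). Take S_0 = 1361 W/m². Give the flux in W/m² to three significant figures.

1.17e+03 W/m²

cos θ_z = sin ϕ sin δ + cos ϕ cos δ cos h = -0.022166 + 0.880011 = 0.857845.
Flux = S_0 · cos θ_z = 1361 × 0.857845 = 1168 W/m².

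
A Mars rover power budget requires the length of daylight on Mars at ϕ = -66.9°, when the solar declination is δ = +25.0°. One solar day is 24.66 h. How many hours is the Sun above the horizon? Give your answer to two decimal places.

0.00 h

cos h₀ = −tan ϕ · tan δ = 1.0932 ≥ 1, so the Sun never rises (polar night) and h₀ = 0.
Daylight = 2h₀/(2π) × 24.66 h = (0.0000/π) × 24.66 = 0.00 h.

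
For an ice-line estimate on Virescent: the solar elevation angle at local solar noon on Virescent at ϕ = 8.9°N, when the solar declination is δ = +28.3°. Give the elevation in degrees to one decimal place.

At local noon the hour angle is zero, so the zenith angle equals |ϕ − δ| = |+8.9° − (+28.300°)| = 19.400°.
Elevation = 90° − 19.400° = 70.6°.

70.6°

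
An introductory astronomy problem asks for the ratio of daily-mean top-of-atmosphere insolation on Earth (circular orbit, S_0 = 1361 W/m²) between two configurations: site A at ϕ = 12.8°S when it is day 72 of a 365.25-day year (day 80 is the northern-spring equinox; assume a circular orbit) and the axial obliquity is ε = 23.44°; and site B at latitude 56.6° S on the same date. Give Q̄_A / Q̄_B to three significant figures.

Q̄_A / Q̄_B ≈ 1.59

— Configuration A (ϕ=-12.8°):
Solar longitude: L_s = 360° × (72 − 80)/365.25 = -7.885°, i.e. -7.885° + 360° = 352.115°.
sin δ = sin 23.44° × sin 352.115° = -0.05457, so δ = -3.128°.
cos h₀ = −tan(-12.8°) tan(-3.128°) = -0.0124, h₀ = 1.5832 rad.
Bracket: h₀ sin ϕ sin δ + cos ϕ cos δ sin h₀ = 1.5832×-0.22155×-0.05457 + 0.97515×0.99851×0.99992 = 0.019141 + 0.973619 = 0.992760.
Q̄ = (S_0/π) × [bracket] = (1361/π) × 0.992760 = 430.08 W/m².
— Configuration B (ϕ=-56.6°):
cos h₀ = −tan(-56.6°) tan(-3.128°) = -0.0829, h₀ = 1.6538 rad.
Bracket: h₀ sin ϕ sin δ + cos ϕ cos δ sin h₀ = 1.6538×-0.83485×-0.05457 + 0.55048×0.99851×0.99656 = 0.075343 + 0.547769 = 0.623112.
Q̄ = (S_0/π) × [bracket] = (1361/π) × 0.623112 = 269.94 W/m².
Ratio Q̄_A / Q̄_B = 430.08 / 269.94 = 1.593.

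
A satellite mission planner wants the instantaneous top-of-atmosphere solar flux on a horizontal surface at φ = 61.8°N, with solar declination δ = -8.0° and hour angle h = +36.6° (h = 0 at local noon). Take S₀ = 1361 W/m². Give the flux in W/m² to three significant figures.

cos θ_z = sin φ sin δ + cos φ cos δ cos h = -0.122654 + 0.375680 = 0.253026.
Flux = S₀ · cos θ_z = 1361 × 0.253026 = 344.4 W/m².

344 W/m²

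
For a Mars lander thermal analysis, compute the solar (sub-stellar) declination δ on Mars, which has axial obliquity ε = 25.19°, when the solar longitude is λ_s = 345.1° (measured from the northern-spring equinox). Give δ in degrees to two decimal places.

sin δ = sin ε · sin λ_s = sin 25.19° × sin 345.1° = -0.109441.
δ = arcsin(-0.109441) = -6.28°.

δ = -6.28°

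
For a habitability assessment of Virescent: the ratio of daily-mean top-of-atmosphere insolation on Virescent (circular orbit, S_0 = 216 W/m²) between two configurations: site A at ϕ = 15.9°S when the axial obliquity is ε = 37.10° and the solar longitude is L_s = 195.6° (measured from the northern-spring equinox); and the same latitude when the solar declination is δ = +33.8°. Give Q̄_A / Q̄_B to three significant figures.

Q̄_A / Q̄_B ≈ 1.78

— Configuration A (ϕ=-15.9°):
Solar declination: sin δ = sin ε · sin L_s = sin 37.10° × sin 195.6° = -0.16221, so δ = -9.335°.
cos h₀ = −tan(-15.9°) tan(-9.335°) = -0.0468, h₀ = 1.6176 rad.
Bracket: h₀ sin ϕ sin δ + cos ϕ cos δ sin h₀ = 1.6176×-0.27396×-0.16221 + 0.96174×0.98676×0.99890 = 0.071885 + 0.947963 = 1.019848.
Q̄ = (S_0/π) × [bracket] = (216/π) × 1.019848 = 70.120 W/m².
— Configuration B (ϕ=-15.9°):
cos h₀ = −tan(-15.9°) tan(+33.800°) = 0.1907, h₀ = 1.3789 rad.
Bracket: h₀ sin ϕ sin δ + cos ϕ cos δ sin h₀ = 1.3789×-0.27396×0.55630 + 0.96174×0.83098×0.98165 = -0.210150 + 0.784522 = 0.574372.
Q̄ = (S_0/π) × [bracket] = (216/π) × 0.574372 = 39.491 W/m².
Ratio Q̄_A / Q̄_B = 70.120 / 39.491 = 1.776.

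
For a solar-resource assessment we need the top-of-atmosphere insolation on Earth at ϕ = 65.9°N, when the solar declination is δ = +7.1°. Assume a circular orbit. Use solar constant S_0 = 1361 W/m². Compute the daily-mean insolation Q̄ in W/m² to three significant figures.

cos h₀ = −tan(+65.9°) tan(+7.100°) = -0.2784, h₀ = 1.8530 rad.
Bracket: h₀ sin ϕ sin δ + cos ϕ cos δ sin h₀ = 1.8530×0.91283×0.12360 + 0.40833×0.99233×0.96045 = 0.209066 + 0.389173 = 0.598239.
Q̄ = (S_0/π) × [bracket] = (1361/π) × 0.598239 = 259.2 W/m².

Q̄ ≈ 259 W/m²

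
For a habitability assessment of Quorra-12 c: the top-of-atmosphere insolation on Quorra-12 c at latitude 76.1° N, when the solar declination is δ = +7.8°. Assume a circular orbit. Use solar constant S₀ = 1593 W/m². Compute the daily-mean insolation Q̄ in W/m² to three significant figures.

cos H₀ = −tan(+76.1°) tan(+7.800°) = -0.5535, H₀ = 2.1574 rad.
Bracket: H₀ sin φ sin δ + cos φ cos δ sin H₀ = 2.1574×0.97072×0.13572 + 0.24023×0.99075×0.83283 = 0.284229 + 0.198220 = 0.482449.
Q̄ = (S₀/π) × [bracket] = (1593/π) × 0.482449 = 244.6 W/m².

Q̄ ≈ 245 W/m²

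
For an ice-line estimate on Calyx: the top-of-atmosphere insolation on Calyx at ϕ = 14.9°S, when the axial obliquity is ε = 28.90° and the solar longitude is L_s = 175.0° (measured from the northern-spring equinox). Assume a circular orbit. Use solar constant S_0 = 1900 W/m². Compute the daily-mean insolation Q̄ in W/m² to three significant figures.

Solar declination: sin δ = sin ε · sin L_s = sin 28.90° × sin 175.0° = 0.04212, so δ = +2.414°.
cos h₀ = −tan(-14.9°) tan(+2.414°) = 0.0112, h₀ = 1.5596 rad.
Bracket: h₀ sin ϕ sin δ + cos ϕ cos δ sin h₀ = 1.5596×-0.25713×0.04212 + 0.96638×0.99911×0.99994 = -0.016891 + 0.965462 = 0.948571.
Q̄ = (S_0/π) × [bracket] = (1900/π) × 0.948571 = 573.7 W/m².

Q̄ ≈ 574 W/m²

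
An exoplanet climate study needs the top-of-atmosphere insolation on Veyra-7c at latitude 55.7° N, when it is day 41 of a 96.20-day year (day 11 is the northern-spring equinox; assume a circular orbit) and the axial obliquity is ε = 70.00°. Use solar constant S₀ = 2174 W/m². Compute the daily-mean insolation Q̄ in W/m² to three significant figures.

Solar longitude: λ_s = 360° × (41 − 11)/96.20 = 112.266°.
sin δ = sin 70.00° × sin 112.266° = 0.86962, so δ = +60.415°.
cos H₀ = −tan(+55.7°) tan(+60.415°) = -2.5821 ≤ −1 ⇒ polar day, H₀ = π.
Bracket: H₀ sin φ sin δ + cos φ cos δ sin H₀ = 3.1416×0.82610×0.86962 + 0.56353×0.49372×0.00000 = 2.256904 + 0.000000 = 2.256904.
Q̄ = (S₀/π) × [bracket] = (2174/π) × 2.256904 = 1562 W/m².

Q̄ ≈ 1.56e+03 W/m²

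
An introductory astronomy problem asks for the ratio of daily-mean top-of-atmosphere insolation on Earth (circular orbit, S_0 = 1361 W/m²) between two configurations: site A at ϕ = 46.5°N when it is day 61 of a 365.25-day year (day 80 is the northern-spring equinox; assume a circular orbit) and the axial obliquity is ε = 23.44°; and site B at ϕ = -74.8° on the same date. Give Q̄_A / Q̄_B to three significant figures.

— Configuration A (ϕ=+46.5°):
Solar longitude: L_s = 360° × (61 − 80)/365.25 = -18.727°, i.e. -18.727° + 360° = 341.273°.
sin δ = sin 23.44° × sin 341.273° = -0.12771, so δ = -7.337°.
cos h₀ = −tan(+46.5°) tan(-7.337°) = 0.1357, h₀ = 1.4347 rad.
Bracket: h₀ sin ϕ sin δ + cos ϕ cos δ sin h₀ = 1.4347×0.72537×-0.12771 + 0.68835×0.99181×0.99075 = -0.132906 + 0.676397 = 0.543491.
Q̄ = (S_0/π) × [bracket] = (1361/π) × 0.543491 = 235.45 W/m².
— Configuration B (ϕ=-74.8°):
cos h₀ = −tan(-74.8°) tan(-7.337°) = -0.4739, h₀ = 2.0646 rad.
Bracket: h₀ sin ϕ sin δ + cos ϕ cos δ sin h₀ = 2.0646×-0.96502×-0.12771 + 0.26219×0.99181×0.88056 = 0.254447 + 0.228983 = 0.483430.
Q̄ = (S_0/π) × [bracket] = (1361/π) × 0.483430 = 209.43 W/m².
Ratio Q̄_A / Q̄_B = 235.45 / 209.43 = 1.124.

Q̄_A / Q̄_B ≈ 1.12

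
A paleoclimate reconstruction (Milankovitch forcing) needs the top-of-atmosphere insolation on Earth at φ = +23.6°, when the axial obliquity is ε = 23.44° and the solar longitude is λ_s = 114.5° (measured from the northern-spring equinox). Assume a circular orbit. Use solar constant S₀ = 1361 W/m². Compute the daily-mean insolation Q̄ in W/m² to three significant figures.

Q̄ ≈ 474 W/m²

Solar declination: sin δ = sin ε · sin λ_s = sin 23.44° × sin 114.5° = 0.36197, so δ = +21.221°.
cos H₀ = −tan(+23.6°) tan(+21.221°) = -0.1696, H₀ = 1.7413 rad.
Bracket: H₀ sin φ sin δ + cos φ cos δ sin H₀ = 1.7413×0.40035×0.36197 + 0.91636×0.93219×0.98551 = 0.252340 + 0.841844 = 1.094184.
Q̄ = (S₀/π) × [bracket] = (1361/π) × 1.094184 = 474.0 W/m².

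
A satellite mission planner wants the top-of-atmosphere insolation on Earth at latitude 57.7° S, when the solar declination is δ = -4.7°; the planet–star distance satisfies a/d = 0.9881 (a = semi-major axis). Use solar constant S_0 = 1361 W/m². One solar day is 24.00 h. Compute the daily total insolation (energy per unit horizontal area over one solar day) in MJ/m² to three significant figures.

23.6 MJ/m²

cos h₀ = −tan(-57.7°) tan(-4.700°) = -0.1301, h₀ = 1.7012 rad.
Bracket: h₀ sin ϕ sin δ + cos ϕ cos δ sin h₀ = 1.7012×-0.84526×-0.08194 + 0.53435×0.99664×0.99151 = 0.117826 + 0.528033 = 0.645859.
Inverse-square distance factor (a/d)² = 0.9881² = 0.976342.
Q̄ = (S_0/π) × 0.976342 × [bracket] = (1361/π) × 0.976342 × 0.645859 = 273.18 W/m².
Daily total = Q̄ × 24.00 h × 3600 s/h = 273.18 × 24.00 × 3600 / 10⁶ = 23.60 MJ/m².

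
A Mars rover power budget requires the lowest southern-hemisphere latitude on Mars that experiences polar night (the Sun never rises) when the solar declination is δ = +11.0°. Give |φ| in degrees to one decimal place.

Polar night requires cos H₀ = −tan φ tan δ ≥ 1, i.e. tan φ tan δ ≤ −1.
The boundary is |tan φ| · |tan δ| = 1, so |φ| = 90° − |δ| = 90° − 11.0° = 79.0° in the southern hemisphere.

|φ| = 79.0°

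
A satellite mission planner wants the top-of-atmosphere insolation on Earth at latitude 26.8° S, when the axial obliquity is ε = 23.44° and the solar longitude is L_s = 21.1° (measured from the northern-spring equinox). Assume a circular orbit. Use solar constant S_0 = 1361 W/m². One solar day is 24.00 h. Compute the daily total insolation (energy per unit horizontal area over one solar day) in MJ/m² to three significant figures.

Solar declination: sin δ = sin ε · sin L_s = sin 23.44° × sin 21.1° = 0.14320, so δ = +8.233°.
cos h₀ = −tan(-26.8°) tan(+8.233°) = 0.0731, h₀ = 1.4976 rad.
Bracket: h₀ sin ϕ sin δ + cos ϕ cos δ sin h₀ = 1.4976×-0.45088×0.14320 + 0.89259×0.98969×0.99733 = -0.096694 + 0.881029 = 0.784335.
Q̄ = (S_0/π) × [bracket] = (1361/π) × 0.784335 = 339.79 W/m².
Daily total = Q̄ × 24.00 h × 3600 s/h = 339.79 × 24.00 × 3600 / 10⁶ = 29.36 MJ/m².

29.4 MJ/m²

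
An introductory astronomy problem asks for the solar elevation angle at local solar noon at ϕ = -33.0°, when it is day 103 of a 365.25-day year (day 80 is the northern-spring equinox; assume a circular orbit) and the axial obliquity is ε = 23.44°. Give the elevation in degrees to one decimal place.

48.2°

Solar longitude: L_s = 360° × (103 − 80)/365.25 = 22.669°.
sin δ = sin 23.44° × sin 22.669° = 0.15331, so δ = +8.819°.
At local noon the hour angle is zero, so the zenith angle equals |ϕ − δ| = |-33.0° − (+8.819°)| = 41.819°.
Elevation = 90° − 41.819° = 48.2°.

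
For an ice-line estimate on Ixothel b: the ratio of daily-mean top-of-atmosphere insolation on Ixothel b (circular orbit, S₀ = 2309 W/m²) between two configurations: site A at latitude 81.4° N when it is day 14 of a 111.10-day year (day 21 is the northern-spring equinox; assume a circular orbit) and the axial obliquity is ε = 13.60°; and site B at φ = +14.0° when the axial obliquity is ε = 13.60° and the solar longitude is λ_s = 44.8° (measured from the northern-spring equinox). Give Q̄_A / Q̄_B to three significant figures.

Q̄_A / Q̄_B ≈ 0.0353

— Configuration A (φ=+81.4°):
Solar longitude: λ_s = 360° × (14 − 21)/111.10 = -22.682°, i.e. -22.682° + 360° = 337.318°.
sin δ = sin 13.60° × sin 337.318° = -0.09068, so δ = -5.202°.
cos H₀ = −tan(+81.4°) tan(-5.202°) = 0.6020, H₀ = 0.9247 rad.
Bracket: H₀ sin φ sin δ + cos φ cos δ sin H₀ = 0.9247×0.98876×-0.09068 + 0.14954×0.99588×0.79846 = -0.082909 + 0.118910 = 0.036001.
Q̄ = (S₀/π) × [bracket] = (2309/π) × 0.036001 = 26.460 W/m².
— Configuration B (φ=+14.0°):
Solar declination: sin δ = sin ε · sin λ_s = sin 13.60° × sin 44.8° = 0.16569, so δ = +9.537°.
cos H₀ = −tan(+14.0°) tan(+9.537°) = -0.0419, H₀ = 1.6127 rad.
Bracket: H₀ sin φ sin δ + cos φ cos δ sin H₀ = 1.6127×0.24192×0.16569 + 0.97030×0.98618×0.99912 = 0.064643 + 0.956048 = 1.020691.
Q̄ = (S₀/π) × [bracket] = (2309/π) × 1.020691 = 750.18 W/m².
Ratio Q̄_A / Q̄_B = 26.460 / 750.18 = 0.03527.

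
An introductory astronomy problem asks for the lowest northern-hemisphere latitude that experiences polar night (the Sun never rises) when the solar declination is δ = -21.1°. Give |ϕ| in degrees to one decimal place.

|ϕ| = 68.9°

Polar night requires cos h₀ = −tan ϕ tan δ ≥ 1, i.e. tan ϕ tan δ ≤ −1.
The boundary is |tan ϕ| · |tan δ| = 1, so |ϕ| = 90° − |δ| = 90° − 21.1° = 68.9° in the northern hemisphere.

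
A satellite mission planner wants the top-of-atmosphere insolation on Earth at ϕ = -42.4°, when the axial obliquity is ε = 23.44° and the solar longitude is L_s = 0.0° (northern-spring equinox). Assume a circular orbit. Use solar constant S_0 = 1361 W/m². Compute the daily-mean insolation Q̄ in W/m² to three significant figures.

Q̄ ≈ 320 W/m²

Solar declination: sin δ = sin ε · sin L_s = sin 23.44° × sin 0.0° = 0.00000, so δ = +0.000°.
cos h₀ = −tan(-42.4°) tan(+0.000°) = 0.0000, h₀ = 1.5708 rad.
Bracket: h₀ sin ϕ sin δ + cos ϕ cos δ sin h₀ = 1.5708×-0.67430×0.00000 + 0.73846×1.00000×1.00000 = -0.000000 + 0.738460 = 0.738460.
Q̄ = (S_0/π) × [bracket] = (1361/π) × 0.738460 = 319.9 W/m².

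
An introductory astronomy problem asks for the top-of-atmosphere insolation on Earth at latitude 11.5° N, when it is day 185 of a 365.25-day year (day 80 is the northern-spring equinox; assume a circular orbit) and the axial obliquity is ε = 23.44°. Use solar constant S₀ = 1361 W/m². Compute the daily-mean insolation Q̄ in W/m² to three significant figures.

Solar longitude: λ_s = 360° × (185 − 80)/365.25 = 103.491°.
sin δ = sin 23.44° × sin 103.491° = 0.38681, so δ = +22.756°.
cos H₀ = −tan(+11.5°) tan(+22.756°) = -0.0853, H₀ = 1.6562 rad.
Bracket: H₀ sin φ sin δ + cos φ cos δ sin H₀ = 1.6562×0.19937×0.38681 + 0.97992×0.92216×0.99635 = 0.127723 + 0.900345 = 1.028068.
Q̄ = (S₀/π) × [bracket] = (1361/π) × 1.028068 = 445.4 W/m².

Q̄ ≈ 445 W/m²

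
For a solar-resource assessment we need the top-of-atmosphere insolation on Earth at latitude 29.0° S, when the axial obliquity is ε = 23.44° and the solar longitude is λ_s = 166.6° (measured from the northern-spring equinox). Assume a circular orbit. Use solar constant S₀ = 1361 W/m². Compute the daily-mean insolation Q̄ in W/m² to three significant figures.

Solar declination: sin δ = sin ε · sin λ_s = sin 23.44° × sin 166.6° = 0.09219, so δ = +5.289°.
cos H₀ = −tan(-29.0°) tan(+5.289°) = 0.0513, H₀ = 1.5195 rad.
Bracket: H₀ sin φ sin δ + cos φ cos δ sin H₀ = 1.5195×-0.48481×0.09219 + 0.87462×0.99574×0.99868 = -0.067913 + 0.869745 = 0.801832.
Q̄ = (S₀/π) × [bracket] = (1361/π) × 0.801832 = 347.4 W/m².

Q̄ ≈ 347 W/m²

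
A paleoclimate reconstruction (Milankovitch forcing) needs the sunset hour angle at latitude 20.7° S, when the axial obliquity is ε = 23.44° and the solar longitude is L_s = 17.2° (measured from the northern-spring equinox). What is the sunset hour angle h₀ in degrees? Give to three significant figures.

h₀ = 87.4°

Solar declination: sin δ = sin ε · sin L_s = sin 23.44° × sin 17.2° = 0.11763, so δ = +6.755°.
cos h₀ = −tan ϕ · tan δ = −tan(-20.7°) × tan(+6.755°) = 0.0448, so h₀ = 1.5260 rad = 87.43°.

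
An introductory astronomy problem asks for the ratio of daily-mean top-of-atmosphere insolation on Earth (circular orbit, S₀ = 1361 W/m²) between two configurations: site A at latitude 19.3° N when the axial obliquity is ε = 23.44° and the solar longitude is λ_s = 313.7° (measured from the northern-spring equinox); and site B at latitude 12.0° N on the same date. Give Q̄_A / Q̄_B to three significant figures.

— Configuration A (φ=+19.3°):
Solar declination: sin δ = sin ε · sin λ_s = sin 23.44° × sin 313.7° = -0.28759, so δ = -16.714°.
cos H₀ = −tan(+19.3°) tan(-16.714°) = 0.1052, H₀ = 1.4654 rad.
Bracket: H₀ sin φ sin δ + cos φ cos δ sin H₀ = 1.4654×0.33051×-0.28759 + 0.94380×0.95775×0.99446 = -0.139288 + 0.898917 = 0.759629.
Q̄ = (S₀/π) × [bracket] = (1361/π) × 0.759629 = 329.09 W/m².
— Configuration B (φ=+12.0°):
cos H₀ = −tan(+12.0°) tan(-16.714°) = 0.0638, H₀ = 1.5069 rad.
Bracket: H₀ sin φ sin δ + cos φ cos δ sin H₀ = 1.5069×0.20791×-0.28759 + 0.97815×0.95775×0.99796 = -0.090102 + 0.934912 = 0.844810.
Q̄ = (S₀/π) × [bracket] = (1361/π) × 0.844810 = 365.99 W/m².
Ratio Q̄_A / Q̄_B = 329.09 / 365.99 = 0.8992.

Q̄_A / Q̄_B ≈ 0.899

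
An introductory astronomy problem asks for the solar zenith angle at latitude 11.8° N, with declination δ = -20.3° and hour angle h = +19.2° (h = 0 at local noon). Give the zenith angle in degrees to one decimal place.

cos θ_z = sin φ sin δ + cos φ cos δ cos h = -0.070947 + 0.867003 = 0.796056.
θ_z = arccos(0.796056) = 37.2°.

θ_z = 37.2°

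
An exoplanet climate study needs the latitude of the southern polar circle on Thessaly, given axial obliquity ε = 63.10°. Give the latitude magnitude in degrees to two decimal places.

The polar circle is the lowest latitude that experiences at least one full rotation of continuous darkness at the northern-summer solstice; it lies at |ϕ| = 90° − ε = 90° − 63.10° = 26.90°.

26.90°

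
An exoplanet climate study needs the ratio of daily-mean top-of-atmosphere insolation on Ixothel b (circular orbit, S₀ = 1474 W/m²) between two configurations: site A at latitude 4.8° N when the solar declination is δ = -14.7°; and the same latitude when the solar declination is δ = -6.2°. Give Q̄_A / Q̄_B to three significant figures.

— Configuration A (φ=+4.8°):
cos H₀ = −tan(+4.8°) tan(-14.700°) = 0.0220, H₀ = 1.5488 rad.
Bracket: H₀ sin φ sin δ + cos φ cos δ sin H₀ = 1.5488×0.08368×-0.25376 + 0.99649×0.96727×0.99976 = -0.032888 + 0.963644 = 0.930756.
Q̄ = (S₀/π) × [bracket] = (1474/π) × 0.930756 = 436.70 W/m².
— Configuration B (φ=+4.8°):
cos H₀ = −tan(+4.8°) tan(-6.200°) = 0.0091, H₀ = 1.5617 rad.
Bracket: H₀ sin φ sin δ + cos φ cos δ sin H₀ = 1.5617×0.08368×-0.10800 + 0.99649×0.99415×0.99996 = -0.014114 + 0.990621 = 0.976507.
Q̄ = (S₀/π) × [bracket] = (1474/π) × 0.976507 = 458.17 W/m².
Ratio Q̄_A / Q̄_B = 436.70 / 458.17 = 0.9531.

Q̄_A / Q̄_B ≈ 0.953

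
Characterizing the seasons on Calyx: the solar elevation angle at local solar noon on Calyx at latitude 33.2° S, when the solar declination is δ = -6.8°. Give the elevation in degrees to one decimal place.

At local noon the hour angle is zero, so the zenith angle equals |ϕ − δ| = |-33.2° − (-6.800°)| = 26.400°.
Elevation = 90° − 26.400° = 63.6°.

63.6°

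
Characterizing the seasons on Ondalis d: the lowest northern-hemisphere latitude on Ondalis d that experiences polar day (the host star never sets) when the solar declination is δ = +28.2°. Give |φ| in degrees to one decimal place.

Polar day requires cos H₀ = −tan φ tan δ ≤ −1, i.e. tan φ tan δ ≥ 1.
The boundary is |tan φ| · |tan δ| = 1, so |φ| = 90° − |δ| = 90° − 28.2° = 61.8° in the northern hemisphere.

|φ| = 61.8°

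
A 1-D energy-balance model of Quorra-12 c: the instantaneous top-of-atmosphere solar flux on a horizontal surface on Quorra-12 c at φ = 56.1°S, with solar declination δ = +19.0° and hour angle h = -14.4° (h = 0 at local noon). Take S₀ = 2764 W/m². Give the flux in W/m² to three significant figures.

665 W/m²

cos θ_z = sin φ sin δ + cos φ cos δ cos h = -0.270226 + 0.510790 = 0.240564.
Flux = S₀ · cos θ_z = 2764 × 0.240564 = 664.9 W/m².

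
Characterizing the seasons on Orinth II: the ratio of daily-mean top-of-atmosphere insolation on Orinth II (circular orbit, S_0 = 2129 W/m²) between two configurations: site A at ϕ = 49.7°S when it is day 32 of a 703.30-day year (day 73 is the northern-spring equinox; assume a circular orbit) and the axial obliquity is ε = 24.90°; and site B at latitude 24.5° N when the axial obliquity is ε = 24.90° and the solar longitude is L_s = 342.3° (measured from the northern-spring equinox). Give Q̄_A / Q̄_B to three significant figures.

Q̄_A / Q̄_B ≈ 1.01

— Configuration A (ϕ=-49.7°):
Solar longitude: L_s = 360° × (32 − 73)/703.30 = -20.987°, i.e. -20.987° + 360° = 339.013°.
sin δ = sin 24.90° × sin 339.013° = -0.15080, so δ = -8.673°.
cos h₀ = −tan(-49.7°) tan(-8.673°) = -0.1799, h₀ = 1.7516 rad.
Bracket: h₀ sin ϕ sin δ + cos ϕ cos δ sin h₀ = 1.7516×-0.76267×-0.15080 + 0.64679×0.98857×0.98369 = 0.201453 + 0.628969 = 0.830422.
Q̄ = (S_0/π) × [bracket] = (2129/π) × 0.830422 = 562.76 W/m².
— Configuration B (ϕ=+24.5°):
Solar declination: sin δ = sin ε · sin L_s = sin 24.90° × sin 342.3° = -0.12801, so δ = -7.355°.
cos h₀ = −tan(+24.5°) tan(-7.355°) = 0.0588, h₀ = 1.5119 rad.
Bracket: h₀ sin ϕ sin δ + cos ϕ cos δ sin h₀ = 1.5119×0.41469×-0.12801 + 0.90996×0.99177×0.99827 = -0.080258 + 0.900910 = 0.820652.
Q̄ = (S_0/π) × [bracket] = (2129/π) × 0.820652 = 556.14 W/m².
Ratio Q̄_A / Q̄_B = 562.76 / 556.14 = 1.012.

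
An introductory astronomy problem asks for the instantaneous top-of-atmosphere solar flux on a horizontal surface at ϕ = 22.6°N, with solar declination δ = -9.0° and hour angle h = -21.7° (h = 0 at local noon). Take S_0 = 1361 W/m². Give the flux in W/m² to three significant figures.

1.07e+03 W/m²

cos θ_z = sin ϕ sin δ + cos ϕ cos δ cos h = -0.060117 + 0.847224 = 0.787107.
Flux = S_0 · cos θ_z = 1361 × 0.787107 = 1071 W/m².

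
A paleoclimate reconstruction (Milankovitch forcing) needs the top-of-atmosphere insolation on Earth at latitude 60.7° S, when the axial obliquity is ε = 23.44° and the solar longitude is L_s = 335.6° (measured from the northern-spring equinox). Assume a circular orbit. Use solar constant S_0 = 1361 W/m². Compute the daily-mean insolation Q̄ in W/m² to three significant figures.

Q̄ ≈ 316 W/m²

Solar declination: sin δ = sin ε · sin L_s = sin 23.44° × sin 335.6° = -0.16433, so δ = -9.458°.
cos h₀ = −tan(-60.7°) tan(-9.458°) = -0.2969, h₀ = 1.8722 rad.
Bracket: h₀ sin ϕ sin δ + cos ϕ cos δ sin h₀ = 1.8722×-0.87207×-0.16433 + 0.48938×0.98641×0.95492 = 0.268300 + 0.460968 = 0.729268.
Q̄ = (S_0/π) × [bracket] = (1361/π) × 0.729268 = 315.9 W/m².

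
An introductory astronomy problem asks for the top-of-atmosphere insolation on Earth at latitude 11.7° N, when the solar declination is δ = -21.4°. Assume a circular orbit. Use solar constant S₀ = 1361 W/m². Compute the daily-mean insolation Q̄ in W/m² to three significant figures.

cos H₀ = −tan(+11.7°) tan(-21.400°) = 0.0812, H₀ = 1.4895 rad.
Bracket: H₀ sin φ sin δ + cos φ cos δ sin H₀ = 1.4895×0.20279×-0.36488 + 0.97922×0.93106×0.99670 = -0.110214 + 0.908704 = 0.798490.
Q̄ = (S₀/π) × [bracket] = (1361/π) × 0.798490 = 345.9 W/m².

Q̄ ≈ 346 W/m²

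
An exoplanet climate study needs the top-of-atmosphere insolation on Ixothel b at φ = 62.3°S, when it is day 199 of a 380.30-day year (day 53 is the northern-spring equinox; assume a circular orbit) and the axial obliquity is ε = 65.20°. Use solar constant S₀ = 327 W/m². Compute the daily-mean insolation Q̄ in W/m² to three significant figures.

Solar longitude: λ_s = 360° × (199 − 53)/380.30 = 138.207°.
sin δ = sin 65.20° × sin 138.207° = 0.60498, so δ = +37.228°.
cos H₀ = −tan(-62.3°) tan(+37.228°) = 1.4472 ≥ 1 ⇒ polar night, H₀ = 0 and Q̄ = 0.

Q̄ ≈ 0.00 W/m²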